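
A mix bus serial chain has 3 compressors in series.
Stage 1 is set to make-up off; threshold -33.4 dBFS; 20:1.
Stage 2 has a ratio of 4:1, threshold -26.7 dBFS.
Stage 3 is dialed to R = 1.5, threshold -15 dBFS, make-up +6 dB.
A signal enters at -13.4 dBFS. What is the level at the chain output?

Stage 1: -13.4 dBFS is 20 dB over -33.4 dBFS; at 20:1 that becomes 1 dB over, giving -32.4 dBFS.
Stage 2: below threshold (-32.4 ≤ -26.7); passes unchanged; output -32.4 dBFS.
Stage 3: -32.4 dBFS ≤ -15 dBFS, so stage 3 doesn't engage; make-up brings it to -26.4 dBFS.

-26.4 dBFS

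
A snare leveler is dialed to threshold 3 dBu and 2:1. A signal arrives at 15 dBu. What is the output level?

The input is 12 dB above the 3 dBu threshold.
The 12 dB excess becomes 6 dB after 2:1 reduction.
Output = 3 + 6 = 9 dBu.

9 dBu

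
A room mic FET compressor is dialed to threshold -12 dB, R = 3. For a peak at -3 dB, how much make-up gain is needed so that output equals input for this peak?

6 dB

The peak compresses to -12 + 9/3 = -9 dB.
To reach -3 dB requires -3 − (-9) = 6 dB of make-up.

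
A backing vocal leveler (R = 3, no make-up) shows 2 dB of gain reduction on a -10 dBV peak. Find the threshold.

-13 dBV

Gain reduction = -10 − (-12) = 2 dB; output overshoot = GR / (R − 1) = 2 / 2 = 1 dB.
Threshold = output − output overshoot = -12 − 1 = -13 dBV.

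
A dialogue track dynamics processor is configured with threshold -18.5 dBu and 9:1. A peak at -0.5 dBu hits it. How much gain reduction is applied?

-0.5 dBu exceeds the threshold by 18 dB.
A 9:1 ratio leaves 2 dB of that excess.
GR = overshoot in − overshoot out = 18 − 2 = 16 dB.

16 dB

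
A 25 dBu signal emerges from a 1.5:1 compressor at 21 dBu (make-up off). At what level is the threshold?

13 dBu

Input is 12 dB above T (since output overshoot × R = input overshoot: (21 − T)·1.5 = 25 − T gives T = 13 dBu).
Check: 13 + (25 − 13)/1.5 = 13 + 8 = 21 dBu. ✓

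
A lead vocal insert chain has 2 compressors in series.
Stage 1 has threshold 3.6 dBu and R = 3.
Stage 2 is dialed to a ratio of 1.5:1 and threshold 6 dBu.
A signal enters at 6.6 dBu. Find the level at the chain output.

4.6 dBu

Stage 1: 6.6 dBu is 3 dB over 3.6 dBu; at 3:1 that becomes 1 dB over, giving 4.6 dBu.
Stage 2: below threshold (4.6 ≤ 6); passes unchanged; output 4.6 dBu.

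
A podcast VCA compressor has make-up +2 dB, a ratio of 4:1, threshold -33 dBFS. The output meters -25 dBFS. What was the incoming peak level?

-9 dBFS

Remove make-up: -25 − 2 = -27 dBFS.
The compressed level sits -27 − (-33) = 6 dB over threshold.
Input overshoot = R × output overshoot = 24 dB → input = -33 + 24 = -9 dBFS.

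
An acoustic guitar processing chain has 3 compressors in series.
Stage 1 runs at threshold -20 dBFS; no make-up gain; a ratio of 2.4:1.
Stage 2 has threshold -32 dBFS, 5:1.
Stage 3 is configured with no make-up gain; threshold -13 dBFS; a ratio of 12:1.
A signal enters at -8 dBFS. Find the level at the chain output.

-28.6 dBFS

Stage 1: overshoot 12 dB → 12/2.4 = 5 dB → -15 dBFS.
Stage 2: -15 dBFS is 17 dB over -32 dBFS; at 5:1 that becomes 3.4 dB over, giving -28.6 dBFS.
Stage 3: -28.6 dBFS ≤ -13 dBFS, so stage 3 doesn't engage; output -28.6 dBFS.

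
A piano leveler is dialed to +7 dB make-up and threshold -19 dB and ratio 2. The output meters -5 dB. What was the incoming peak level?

Stripping the +7 dB make-up gives -12 dB at the gain stage.
Post-compression overshoot = -12 − (-19) = 7 dB.
Undo the ratio: input overshoot = 7 × 2 = 14 dB, giving input = -5 dB.

-5 dB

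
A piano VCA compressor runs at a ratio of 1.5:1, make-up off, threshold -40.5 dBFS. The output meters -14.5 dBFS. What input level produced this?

-1.5 dBFS

That's 26 dB above the -40.5 dBFS threshold.
Input overshoot = R × output overshoot = 39 dB → input = -40.5 + 39 = -1.5 dBFS.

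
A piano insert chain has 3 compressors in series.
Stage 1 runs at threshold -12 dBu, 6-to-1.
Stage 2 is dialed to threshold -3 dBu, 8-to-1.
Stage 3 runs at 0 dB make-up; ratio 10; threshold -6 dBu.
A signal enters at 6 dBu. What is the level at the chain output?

Stage 1: overshoot 18 dB → 18/6 = 3 dB → -9 dBu.
Stage 2: -9 dBu ≤ -3 dBu, so stage 2 doesn't engage; output -9 dBu.
Stage 3: below threshold (-9 ≤ -6); passes unchanged; output -9 dBu.

-9 dBu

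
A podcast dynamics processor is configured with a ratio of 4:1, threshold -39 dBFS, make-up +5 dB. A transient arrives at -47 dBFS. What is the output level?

-47 dBFS is 8 dB below the -39 dBFS threshold, so no gain reduction is applied.
Make-up gain adds 5 dB: -47 + 5 = -42 dBFS.

-42 dBFS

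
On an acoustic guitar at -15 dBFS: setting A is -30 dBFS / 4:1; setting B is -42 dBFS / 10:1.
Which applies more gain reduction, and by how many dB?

A: overshoot 15 dB → output overshoot 3.75 dB → GR 11.25 dB.
B: overshoot 27 dB → output overshoot 2.7 dB → GR 24.3 dB.
B reduces 13.05 dB more.

B, by 13.05 dB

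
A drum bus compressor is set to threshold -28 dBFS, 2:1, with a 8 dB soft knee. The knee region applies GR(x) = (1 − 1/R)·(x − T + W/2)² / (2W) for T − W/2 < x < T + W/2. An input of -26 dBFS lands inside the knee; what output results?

x − T + W/2 = -26 − (-28) + 4 = 6.
GR = (1 − 1/2) × 6² / 16 = 0.5 × 36 / 16 = 1.125 dB.
Output = -26 − 1.125 = -27.125 dBFS.

-27.125 dBFS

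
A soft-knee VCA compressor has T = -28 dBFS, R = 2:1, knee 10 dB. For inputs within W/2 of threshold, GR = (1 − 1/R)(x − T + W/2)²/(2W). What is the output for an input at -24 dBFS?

-26.025 dBFS

x − T + W/2 = -24 − (-28) + 5 = 9.
GR = (1 − 1/2) × 9² / 20 = 0.5 × 81 / 20 = 2.025 dB.
Output = -24 − 2.025 = -26.025 dBFS.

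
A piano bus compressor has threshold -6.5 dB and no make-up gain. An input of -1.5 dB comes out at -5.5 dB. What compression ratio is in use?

Input overshoot = -1.5 − (-6.5) = 5 dB; output overshoot = -5.5 − (-6.5) = 1 dB.
Ratio = 5 / 1 = 5.

5:1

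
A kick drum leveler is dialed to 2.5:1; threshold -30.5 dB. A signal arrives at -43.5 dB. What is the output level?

-43.5 dB is 13 dB below the -30.5 dB threshold, so no gain reduction is applied.
Output = input = -43.5 dB.

-43.5 dB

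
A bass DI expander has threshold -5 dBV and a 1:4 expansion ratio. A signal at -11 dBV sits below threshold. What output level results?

The input is 6 dB below the -5 dBV threshold.
A 1:4 expander multiplies undershoot by 4: 6 × 4 = 24 dB below threshold.
Output = -5 − 24 = -29 dBV.

-29 dBV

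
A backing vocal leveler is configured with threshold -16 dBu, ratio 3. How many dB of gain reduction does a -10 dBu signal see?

-10 dBu exceeds the threshold by 6 dB.
A 3:1 ratio leaves 2 dB of that excess.
So the signal is attenuated by 6 − 2 = 4 dB.

4 dB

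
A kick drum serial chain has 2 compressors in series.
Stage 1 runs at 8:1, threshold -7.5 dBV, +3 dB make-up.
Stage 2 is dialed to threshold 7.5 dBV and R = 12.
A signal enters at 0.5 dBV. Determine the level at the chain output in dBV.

-3.5 dBV

Stage 1: 8 dB above -7.5 dBV, reduced 8:1 to 1 dB above → -6.5 dBV; +3 dB make-up → -3.5 dBV.
Stage 2: -3.5 dBV ≤ 7.5 dBV, so stage 2 doesn't engage; output -3.5 dBV.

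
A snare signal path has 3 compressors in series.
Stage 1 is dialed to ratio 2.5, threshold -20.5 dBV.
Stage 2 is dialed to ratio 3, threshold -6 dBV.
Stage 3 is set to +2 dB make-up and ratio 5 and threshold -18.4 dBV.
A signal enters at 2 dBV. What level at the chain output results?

Stage 1: 22.5 dB above -20.5 dBV, reduced 2.5:1 to 9 dB above → -11.5 dBV.
Stage 2: below threshold (-11.5 ≤ -6); passes unchanged; output -11.5 dBV.
Stage 3: 6.9 dB above -18.4 dBV, reduced 5:1 to 1.38 dB above → -17.02 dBV; +2 dB make-up → -15.02 dBV.

-15.02 dBV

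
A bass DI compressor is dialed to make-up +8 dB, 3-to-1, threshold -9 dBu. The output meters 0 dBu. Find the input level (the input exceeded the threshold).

Before make-up, the level was 0 − 8 = -8 dBu.
Post-compression overshoot = -8 − (-9) = 1 dB.
Before 3:1 compression the overshoot was 1 × 3 = 3 dB, so input = -9 + 3 = -6 dBu.

-6 dBu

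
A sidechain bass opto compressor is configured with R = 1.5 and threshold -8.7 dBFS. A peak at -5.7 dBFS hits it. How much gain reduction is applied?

1 dB

-5.7 dBFS exceeds the threshold by 3 dB.
A 1.5:1 ratio leaves 2 dB of that excess.
Gain reduction = 3 − 2 = 1 dB.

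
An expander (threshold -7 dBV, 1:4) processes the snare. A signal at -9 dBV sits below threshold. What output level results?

Undershoot = (-7) − (-9) = 2 dB.
At 1:4, that expands to 8 dB under threshold.
Output = -7 − 8 = -15 dBV.

-15 dBV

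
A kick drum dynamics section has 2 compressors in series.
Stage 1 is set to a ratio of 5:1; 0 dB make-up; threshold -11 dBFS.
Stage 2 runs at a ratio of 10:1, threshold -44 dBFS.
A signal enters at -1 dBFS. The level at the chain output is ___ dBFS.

Stage 1: -1 dBFS is 10 dB over -11 dBFS; at 5:1 that becomes 2 dB over, giving -9 dBFS.
Stage 2: -9 dBFS is 35 dB over -44 dBFS; at 10:1 that becomes 3.5 dB over, giving -40.5 dBFS.

-40.5 dBFS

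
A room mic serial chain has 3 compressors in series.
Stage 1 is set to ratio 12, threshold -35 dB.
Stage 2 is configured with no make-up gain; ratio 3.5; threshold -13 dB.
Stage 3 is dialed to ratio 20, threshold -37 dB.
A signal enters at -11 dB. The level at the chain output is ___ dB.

-36.8 dB

Stage 1: -11 dB is 24 dB over -35 dB; at 12:1 that becomes 2 dB over, giving -33 dB.
Stage 2: below threshold (-33 ≤ -13); passes unchanged; output -33 dB.
Stage 3: 4 dB above -37 dB, reduced 20:1 to 0.2 dB above → -36.8 dB.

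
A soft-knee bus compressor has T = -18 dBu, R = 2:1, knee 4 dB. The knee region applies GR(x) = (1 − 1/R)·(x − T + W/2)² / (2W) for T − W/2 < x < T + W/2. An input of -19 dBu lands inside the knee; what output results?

-19.0625 dBu

x − T + W/2 = -19 − (-18) + 2 = 1.
GR = (1 − 1/2) × 1² / 8 = 0.5 × 1 / 8 = 0.0625 dB.
Output = -19 − 0.0625 = -19.0625 dBu.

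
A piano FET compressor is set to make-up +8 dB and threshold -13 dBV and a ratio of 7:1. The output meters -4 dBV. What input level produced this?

Remove make-up: -4 − 8 = -12 dBV.
The compressed level sits -12 − (-13) = 1 dB over threshold.
Undo the ratio: input overshoot = 1 × 7 = 7 dB, giving input = -6 dBV.

-6 dBV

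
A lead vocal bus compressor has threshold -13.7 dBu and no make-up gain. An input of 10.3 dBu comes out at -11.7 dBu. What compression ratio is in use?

Input overshoot = 10.3 − (-13.7) = 24 dB; output overshoot = -11.7 − (-13.7) = 2 dB.
Ratio = 24 / 2 = 12.

12:1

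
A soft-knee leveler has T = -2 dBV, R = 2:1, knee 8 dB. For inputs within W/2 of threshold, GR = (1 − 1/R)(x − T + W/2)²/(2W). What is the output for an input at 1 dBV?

x − T + W/2 = 1 − (-2) + 4 = 7.
GR = (1 − 1/2) × 7² / 16 = 0.5 × 49 / 16 = 1.53125 dB.
Output = 1 − 1.53125 = -0.53125 dBV.

-0.53125 dBV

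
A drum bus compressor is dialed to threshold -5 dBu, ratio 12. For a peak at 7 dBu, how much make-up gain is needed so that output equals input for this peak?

The peak compresses to -5 + 12/12 = -4 dBu.
To reach 7 dBu requires 7 − (-4) = 11 dB of make-up.

11 dB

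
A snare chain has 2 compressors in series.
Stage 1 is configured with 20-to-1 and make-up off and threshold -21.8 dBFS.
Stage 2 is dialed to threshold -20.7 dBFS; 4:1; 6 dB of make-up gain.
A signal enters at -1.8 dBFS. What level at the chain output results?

Stage 1: 20 dB above -21.8 dBFS, reduced 20:1 to 1 dB above → -20.8 dBFS.
Stage 2: below threshold (-20.8 ≤ -20.7); passes unchanged; make-up brings it to -14.8 dBFS.

-14.8 dBFS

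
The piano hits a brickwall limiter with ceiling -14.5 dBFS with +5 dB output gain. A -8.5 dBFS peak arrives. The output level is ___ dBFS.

The limiter clamps the peak to its -14.5 dBFS ceiling.
Output gain then adds 5 dB: -14.5 + 5 = -9.5 dBFS.

-9.5 dBFS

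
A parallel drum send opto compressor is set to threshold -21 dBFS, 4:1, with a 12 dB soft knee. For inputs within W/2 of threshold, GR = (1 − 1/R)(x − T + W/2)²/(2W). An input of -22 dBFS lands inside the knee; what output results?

x − T + W/2 = -22 − (-21) + 6 = 5.
GR = (1 − 1/4) × 5² / 24 = 0.75 × 25 / 24 = 0.78125 dB.
Output = -22 − 0.78125 = -22.78125 dBFS.

-22.78125 dBFS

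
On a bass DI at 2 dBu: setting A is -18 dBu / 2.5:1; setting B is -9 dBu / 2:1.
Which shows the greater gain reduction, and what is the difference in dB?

A: GR = 20 − 20/2.5 = 12 dB.
B: GR = 11 − 11/2 = 5.5 dB.
A reduces 6.5 dB more.

A, by 6.5 dB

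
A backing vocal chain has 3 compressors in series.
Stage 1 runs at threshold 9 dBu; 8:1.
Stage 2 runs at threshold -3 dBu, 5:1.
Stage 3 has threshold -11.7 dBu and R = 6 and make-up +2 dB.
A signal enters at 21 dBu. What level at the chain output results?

Stage 1: overshoot 12 dB → 12/8 = 1.5 dB → 10.5 dBu.
Stage 2: 10.5 dBu is 13.5 dB over -3 dBu; at 5:1 that becomes 2.7 dB over, giving -0.3 dBu.
Stage 3: 11.4 dB above -11.7 dBu, reduced 6:1 to 1.9 dB above → -9.8 dBu; +2 dB make-up → -7.8 dBu.

-7.8 dBu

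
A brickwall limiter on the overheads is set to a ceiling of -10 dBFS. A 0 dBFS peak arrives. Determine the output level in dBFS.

The limiter clamps the peak to its -10 dBFS ceiling.

-10 dBFS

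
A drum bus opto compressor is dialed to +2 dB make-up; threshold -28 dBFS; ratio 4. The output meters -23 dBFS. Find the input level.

Stripping the +2 dB make-up gives -25 dBFS at the gain stage.
That's 3 dB above the -28 dBFS threshold.
Before 4:1 compression the overshoot was 3 × 4 = 12 dB, so input = -28 + 12 = -16 dBFS.

-16 dBFS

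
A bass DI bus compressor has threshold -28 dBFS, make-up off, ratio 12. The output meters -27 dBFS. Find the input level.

The compressed level sits -27 − (-28) = 1 dB over threshold.
Input overshoot = R × output overshoot = 12 dB → input = -28 + 12 = -16 dBFS.

-16 dBFS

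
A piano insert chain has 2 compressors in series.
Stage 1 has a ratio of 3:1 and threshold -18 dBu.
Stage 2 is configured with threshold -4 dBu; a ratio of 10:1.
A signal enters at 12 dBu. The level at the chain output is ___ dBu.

-8 dBu

Stage 1: 30 dB above -18 dBu, reduced 3:1 to 10 dB above → -8 dBu.
Stage 2: below threshold (-8 ≤ -4); passes unchanged; output -8 dBu.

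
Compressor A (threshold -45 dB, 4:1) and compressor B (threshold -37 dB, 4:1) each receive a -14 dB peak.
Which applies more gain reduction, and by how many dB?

A, by 6 dB

A: overshoot 31 dB → output overshoot 7.75 dB → GR 23.25 dB.
B: overshoot 23 dB → output overshoot 5.75 dB → GR 17.25 dB.
Difference: 6 dB in favour of A.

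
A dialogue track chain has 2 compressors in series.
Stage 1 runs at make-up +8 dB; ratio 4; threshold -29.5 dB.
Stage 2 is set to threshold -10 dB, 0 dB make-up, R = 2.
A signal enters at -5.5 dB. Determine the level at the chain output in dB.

-15.5 dB

Stage 1: -5.5 dB is 24 dB over -29.5 dB; at 4:1 that becomes 6 dB over, giving -23.5 dB; +8 dB make-up → -15.5 dB.
Stage 2: -15.5 dB is at or below the -10 dB threshold — no compression; output -15.5 dB.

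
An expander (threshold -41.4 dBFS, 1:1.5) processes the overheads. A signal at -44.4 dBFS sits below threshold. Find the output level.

The input is 3 dB below the -41.4 dBFS threshold.
A 1:1.5 expander multiplies undershoot by 1.5: 3 × 1.5 = 4.5 dB below threshold.
Output = -41.4 − 4.5 = -45.9 dBFS.

-45.9 dBFS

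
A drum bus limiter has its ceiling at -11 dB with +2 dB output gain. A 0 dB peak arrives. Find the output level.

At ∞:1, everything above -11 dB is held at the ceiling.
Output gain then adds 2 dB: -11 + 2 = -9 dB.

-9 dB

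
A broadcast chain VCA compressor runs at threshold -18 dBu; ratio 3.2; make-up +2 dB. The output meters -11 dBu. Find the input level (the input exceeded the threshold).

-2 dBu

Stripping the +2 dB make-up gives -13 dBu at the gain stage.
That's 5 dB above the -18 dBu threshold.
Before 3.2:1 compression the overshoot was 5 × 3.2 = 16 dB, so input = -18 + 16 = -2 dBu.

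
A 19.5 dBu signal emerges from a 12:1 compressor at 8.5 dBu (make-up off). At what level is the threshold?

Gain reduction = 19.5 − 8.5 = 11 dB; output overshoot = GR / (R − 1) = 11 / 11 = 1 dB.
Threshold = output − output overshoot = 8.5 − 1 = 7.5 dBu.

7.5 dBu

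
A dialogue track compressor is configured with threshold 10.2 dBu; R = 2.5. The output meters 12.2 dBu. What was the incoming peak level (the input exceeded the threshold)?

15.2 dBu

That's 2 dB above the 10.2 dBu threshold.
Undo the ratio: input overshoot = 2 × 2.5 = 5 dB, giving input = 15.2 dBu.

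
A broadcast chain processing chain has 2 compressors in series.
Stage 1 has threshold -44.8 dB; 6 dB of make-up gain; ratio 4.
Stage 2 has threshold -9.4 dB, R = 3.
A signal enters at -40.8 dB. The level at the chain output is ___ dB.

Stage 1: 4 dB above -44.8 dB, reduced 4:1 to 1 dB above → -43.8 dB; +6 dB make-up → -37.8 dB.
Stage 2: -37.8 dB ≤ -9.4 dB, so stage 2 doesn't engage; output -37.8 dB.

-37.8 dB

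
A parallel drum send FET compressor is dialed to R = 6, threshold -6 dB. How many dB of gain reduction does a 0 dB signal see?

Overshoot = 0 − (-6) = 6 dB.
After 6:1 compression the overshoot becomes 6/6 = 1 dB.
GR = overshoot in − overshoot out = 6 − 1 = 5 dB.

5 dB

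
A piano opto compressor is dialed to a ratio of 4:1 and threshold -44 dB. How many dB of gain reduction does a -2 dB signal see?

The signal is 42 dB above threshold.
A 4:1 ratio leaves 10.5 dB of that excess.
Gain reduction = 42 − 10.5 = 31.5 dB.

31.5 dB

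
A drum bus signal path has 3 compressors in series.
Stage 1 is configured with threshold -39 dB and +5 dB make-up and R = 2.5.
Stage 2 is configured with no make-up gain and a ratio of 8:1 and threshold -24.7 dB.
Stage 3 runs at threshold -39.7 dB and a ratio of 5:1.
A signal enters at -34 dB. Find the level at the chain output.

Stage 1: -34 dB is 5 dB over -39 dB; at 2.5:1 that becomes 2 dB over, giving -37 dB; +5 dB make-up → -32 dB.
Stage 2: below threshold (-32 ≤ -24.7); passes unchanged; output -32 dB.
Stage 3: 7.7 dB above -39.7 dB, reduced 5:1 to 1.54 dB above → -38.16 dB.

-38.16 dB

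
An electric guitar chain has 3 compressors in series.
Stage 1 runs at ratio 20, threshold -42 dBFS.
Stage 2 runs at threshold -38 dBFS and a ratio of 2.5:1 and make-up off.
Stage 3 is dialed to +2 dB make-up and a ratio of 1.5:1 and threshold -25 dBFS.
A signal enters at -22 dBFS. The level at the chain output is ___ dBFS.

-39 dBFS

Stage 1: overshoot 20 dB → 20/20 = 1 dB → -41 dBFS.
Stage 2: below threshold (-41 ≤ -38); passes unchanged; output -41 dBFS.
Stage 3: -41 dBFS is at or below the -25 dBFS threshold — no compression; make-up brings it to -39 dBFS.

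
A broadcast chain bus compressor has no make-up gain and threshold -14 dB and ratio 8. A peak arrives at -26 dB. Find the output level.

-26 dB

-26 dB is 12 dB below the -14 dB threshold, so no gain reduction is applied.
Output = input = -26 dB.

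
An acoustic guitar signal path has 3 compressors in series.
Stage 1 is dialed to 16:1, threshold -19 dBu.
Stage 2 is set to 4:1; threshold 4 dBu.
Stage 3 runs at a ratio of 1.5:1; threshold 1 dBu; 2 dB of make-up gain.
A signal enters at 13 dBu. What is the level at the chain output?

Stage 1: 13 dBu is 32 dB over -19 dBu; at 16:1 that becomes 2 dB over, giving -17 dBu.
Stage 2: -17 dBu ≤ 4 dBu, so stage 2 doesn't engage; output -17 dBu.
Stage 3: -17 dBu is at or below the 1 dBu threshold — no compression; make-up brings it to -15 dBu.

-15 dBu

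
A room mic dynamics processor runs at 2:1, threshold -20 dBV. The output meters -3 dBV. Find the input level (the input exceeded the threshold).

Post-compression overshoot = -3 − (-20) = 17 dB.
Undo the ratio: input overshoot = 17 × 2 = 34 dB, giving input = 14 dBV.

14 dBV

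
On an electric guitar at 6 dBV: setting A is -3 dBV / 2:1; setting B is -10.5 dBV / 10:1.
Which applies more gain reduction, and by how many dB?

A: overshoot 9 dB → output overshoot 4.5 dB → GR 4.5 dB.
B: overshoot 16.5 dB → output overshoot 1.65 dB → GR 14.85 dB.
Difference: 10.35 dB in favour of B.

B, by 10.35 dB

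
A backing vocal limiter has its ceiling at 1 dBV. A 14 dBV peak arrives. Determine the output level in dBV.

A brickwall limiter is an ∞:1 compressor: any input above the ceiling is clamped to 1 dBV.

1 dBV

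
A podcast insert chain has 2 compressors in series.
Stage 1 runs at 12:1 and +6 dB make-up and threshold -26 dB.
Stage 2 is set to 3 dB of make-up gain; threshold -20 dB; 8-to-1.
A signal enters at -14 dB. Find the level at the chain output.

-16.875 dB

Stage 1: overshoot 12 dB → 12/12 = 1 dB → -25 dB; +6 dB make-up → -19 dB.
Stage 2: overshoot 1 dB → 1/8 = 0.125 dB → -19.875 dB; +3 dB make-up → -16.875 dB.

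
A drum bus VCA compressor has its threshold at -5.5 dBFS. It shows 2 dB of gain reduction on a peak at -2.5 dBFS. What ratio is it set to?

3:1

Input overshoot = -2.5 − (-5.5) = 3 dB.
Output overshoot = 3 − 2 = 1 dB.
Ratio = input overshoot / output overshoot = 3 / 1 = 3.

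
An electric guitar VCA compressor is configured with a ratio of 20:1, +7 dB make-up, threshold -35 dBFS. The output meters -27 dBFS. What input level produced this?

-15 dBFS

Stripping the +7 dB make-up gives -34 dBFS at the gain stage.
That's 1 dB above the -35 dBFS threshold.
Undo the ratio: input overshoot = 1 × 20 = 20 dB, giving input = -15 dBFS.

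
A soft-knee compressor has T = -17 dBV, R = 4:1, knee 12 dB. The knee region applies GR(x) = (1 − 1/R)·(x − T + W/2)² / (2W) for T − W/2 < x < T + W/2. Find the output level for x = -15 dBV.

-17 dBV

x − T + W/2 = -15 − (-17) + 6 = 8.
GR = (1 − 1/4) × 8² / 24 = 0.75 × 64 / 24 = 2 dB.
Output = -15 − 2 = -17 dBV.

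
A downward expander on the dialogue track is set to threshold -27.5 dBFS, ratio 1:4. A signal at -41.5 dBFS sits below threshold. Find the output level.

Below threshold, a 1:4 expander applies gain = (4−1)×(T − x) of attenuation.
(4−1) × 14 = 42 dB, so output = -41.5 − 42 = -83.5 dBFS.

-83.5 dBFS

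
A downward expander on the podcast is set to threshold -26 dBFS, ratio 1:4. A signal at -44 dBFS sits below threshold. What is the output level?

The input is 18 dB below the -26 dBFS threshold.
A 1:4 expander multiplies undershoot by 4: 18 × 4 = 72 dB below threshold.
Output = -26 − 72 = -98 dBFS.

-98 dBFS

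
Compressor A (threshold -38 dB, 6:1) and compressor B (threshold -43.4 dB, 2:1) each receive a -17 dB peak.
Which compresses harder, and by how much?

A, by 4.3 dB

A: overshoot 21 dB → output overshoot 3.5 dB → GR 17.5 dB.
B: overshoot 26.4 dB → output overshoot 13.2 dB → GR 13.2 dB.
Difference: 4.3 dB in favour of A.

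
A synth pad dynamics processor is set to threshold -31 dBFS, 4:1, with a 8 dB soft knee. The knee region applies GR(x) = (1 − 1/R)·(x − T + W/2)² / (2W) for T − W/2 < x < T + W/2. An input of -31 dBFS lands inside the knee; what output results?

x − T + W/2 = -31 − (-31) + 4 = 4.
GR = (1 − 1/4) × 4² / 16 = 0.75 × 16 / 16 = 0.75 dB.
Output = -31 − 0.75 = -31.75 dBFS.

-31.75 dBFS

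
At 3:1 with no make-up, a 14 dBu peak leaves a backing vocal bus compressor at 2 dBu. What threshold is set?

-4 dBu

Let T be the threshold. Output overshoot = (input overshoot)/R, so 2 − T = (14 − T)/3.
3·(2 − T) = 14 − T → 2·T = 6 − 14 = -8.
T = -8/2 = -4 dBu.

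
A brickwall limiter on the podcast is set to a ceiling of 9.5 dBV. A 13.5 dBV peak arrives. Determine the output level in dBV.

9.5 dBV

A brickwall limiter is an ∞:1 compressor: any input above the ceiling is clamped to 9.5 dBV.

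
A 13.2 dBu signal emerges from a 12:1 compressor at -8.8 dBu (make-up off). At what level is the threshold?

Gain reduction = 13.2 − (-8.8) = 22 dB; output overshoot = GR / (R − 1) = 22 / 11 = 2 dB.
Threshold = output − output overshoot = -8.8 − 2 = -10.8 dBu.

-10.8 dBu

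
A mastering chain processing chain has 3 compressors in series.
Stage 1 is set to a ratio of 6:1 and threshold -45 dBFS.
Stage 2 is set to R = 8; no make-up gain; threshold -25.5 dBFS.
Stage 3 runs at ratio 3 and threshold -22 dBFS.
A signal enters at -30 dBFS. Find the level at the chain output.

-42.5 dBFS

Stage 1: -30 dBFS is 15 dB over -45 dBFS; at 6:1 that becomes 2.5 dB over, giving -42.5 dBFS.
Stage 2: -42.5 dBFS ≤ -25.5 dBFS, so stage 2 doesn't engage; output -42.5 dBFS.
Stage 3: below threshold (-42.5 ≤ -22); passes unchanged; output -42.5 dBFS.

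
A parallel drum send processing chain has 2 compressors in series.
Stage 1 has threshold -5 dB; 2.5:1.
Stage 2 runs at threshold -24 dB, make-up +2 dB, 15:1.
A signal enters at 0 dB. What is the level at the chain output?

Stage 1: 0 dB is 5 dB over -5 dB; at 2.5:1 that becomes 2 dB over, giving -3 dB.
Stage 2: 21 dB above -24 dB, reduced 15:1 to 1.4 dB above → -22.6 dB; +2 dB make-up → -20.6 dB.

-20.6 dB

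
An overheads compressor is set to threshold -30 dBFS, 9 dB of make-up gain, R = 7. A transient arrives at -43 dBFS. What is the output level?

-34 dBFS

-43 dBFS is 13 dB below the -30 dBFS threshold, so no gain reduction is applied.
Make-up gain adds 9 dB: -43 + 9 = -34 dBFS.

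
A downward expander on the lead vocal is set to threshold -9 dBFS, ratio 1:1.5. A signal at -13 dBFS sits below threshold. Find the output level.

-15 dBFS

Below threshold, a 1:1.5 expander applies gain = (1.5−1)×(T − x) of attenuation.
(1.5−1) × 4 = 2 dB, so output = -13 − 2 = -15 dBFS.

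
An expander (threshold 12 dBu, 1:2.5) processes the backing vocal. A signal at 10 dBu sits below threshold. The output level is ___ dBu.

Below threshold, a 1:2.5 expander applies gain = (2.5−1)×(T − x) of attenuation.
(2.5−1) × 2 = 3 dB, so output = 10 − 3 = 7 dBu.

7 dBu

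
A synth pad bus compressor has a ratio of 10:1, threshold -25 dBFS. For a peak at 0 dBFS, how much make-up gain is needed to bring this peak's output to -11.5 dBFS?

11 dB

Without make-up, output = threshold + overshoot/10 = -25 + 2.5 = -22.5 dBFS.
Gap to target: 11 dB.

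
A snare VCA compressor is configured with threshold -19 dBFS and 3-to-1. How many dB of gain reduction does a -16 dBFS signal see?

2 dB

Overshoot = -16 − (-19) = 3 dB.
A 3:1 ratio leaves 1 dB of that excess.
Gain reduction = 3 − 1 = 2 dB.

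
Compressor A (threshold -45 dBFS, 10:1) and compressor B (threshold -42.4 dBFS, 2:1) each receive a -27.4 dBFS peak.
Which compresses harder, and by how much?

A, by 8.34 dB

A: 17.6 dB over, compressed to 1.76 dB over, so 15.84 dB of GR.
B: 15 dB over, compressed to 7.5 dB over, so 7.5 dB of GR.
Difference: 8.34 dB in favour of A.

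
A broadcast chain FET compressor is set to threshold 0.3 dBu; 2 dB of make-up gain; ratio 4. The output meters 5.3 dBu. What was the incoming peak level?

Stripping the +2 dB make-up gives 3.3 dBu at the gain stage.
The compressed level sits 3.3 − 0.3 = 3 dB over threshold.
Before 4:1 compression the overshoot was 3 × 4 = 12 dB, so input = 0.3 + 12 = 12.3 dBu.

12.3 dBu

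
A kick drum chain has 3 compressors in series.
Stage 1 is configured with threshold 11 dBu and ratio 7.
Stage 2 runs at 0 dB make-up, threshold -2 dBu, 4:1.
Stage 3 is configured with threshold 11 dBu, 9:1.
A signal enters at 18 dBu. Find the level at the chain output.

1.5 dBu

Stage 1: 7 dB above 11 dBu, reduced 7:1 to 1 dB above → 12 dBu.
Stage 2: overshoot 14 dB → 14/4 = 3.5 dB → 1.5 dBu.
Stage 3: 1.5 dBu is at or below the 11 dBu threshold — no compression; output 1.5 dBu.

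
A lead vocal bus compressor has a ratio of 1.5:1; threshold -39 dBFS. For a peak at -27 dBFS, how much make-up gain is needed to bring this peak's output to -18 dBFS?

Overshoot 12 dB → 12/1.5 = 8 dB after compression, so the compressed level is -39 + 8 = -31 dBFS.
Make-up = target − compressed = -18 − (-31) = 13 dB.

13 dB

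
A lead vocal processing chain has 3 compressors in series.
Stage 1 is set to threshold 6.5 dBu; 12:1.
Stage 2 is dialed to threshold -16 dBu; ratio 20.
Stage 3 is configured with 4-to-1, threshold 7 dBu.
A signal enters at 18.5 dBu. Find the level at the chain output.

-14.825 dBu

Stage 1: 18.5 dBu is 12 dB over 6.5 dBu; at 12:1 that becomes 1 dB over, giving 7.5 dBu.
Stage 2: 23.5 dB above -16 dBu, reduced 20:1 to 1.175 dB above → -14.825 dBu.
Stage 3: -14.825 dBu ≤ 7 dBu, so stage 3 doesn't engage; output -14.825 dBu.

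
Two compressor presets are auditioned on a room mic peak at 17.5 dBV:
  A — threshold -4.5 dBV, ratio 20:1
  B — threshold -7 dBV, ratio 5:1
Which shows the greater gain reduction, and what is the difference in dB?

A, by 1.3 dB

A: GR = 22 − 22/20 = 20.9 dB.
B: GR = 24.5 − 24.5/5 = 19.6 dB.
A reduces 1.3 dB more.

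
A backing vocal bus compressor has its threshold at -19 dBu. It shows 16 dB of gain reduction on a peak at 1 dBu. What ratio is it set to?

5:1

Input overshoot = 1 − (-19) = 20 dB.
Output overshoot = 20 − 16 = 4 dB.
Ratio = input overshoot / output overshoot = 20 / 4 = 5.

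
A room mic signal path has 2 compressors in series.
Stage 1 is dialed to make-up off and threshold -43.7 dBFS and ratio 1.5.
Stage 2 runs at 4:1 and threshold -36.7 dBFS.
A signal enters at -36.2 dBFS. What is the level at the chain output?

Stage 1: overshoot 7.5 dB → 7.5/1.5 = 5 dB → -38.7 dBFS.
Stage 2: -38.7 dBFS ≤ -36.7 dBFS, so stage 2 doesn't engage; output -38.7 dBFS.

-38.7 dBFS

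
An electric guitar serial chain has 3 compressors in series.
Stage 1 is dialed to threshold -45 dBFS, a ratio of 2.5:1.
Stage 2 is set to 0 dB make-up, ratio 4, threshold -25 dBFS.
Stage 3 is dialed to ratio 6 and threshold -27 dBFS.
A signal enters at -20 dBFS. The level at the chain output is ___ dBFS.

-35 dBFS

Stage 1: -20 dBFS is 25 dB over -45 dBFS; at 2.5:1 that becomes 10 dB over, giving -35 dBFS.
Stage 2: -35 dBFS ≤ -25 dBFS, so stage 2 doesn't engage; output -35 dBFS.
Stage 3: -35 dBFS is at or below the -27 dBFS threshold — no compression; output -35 dBFS.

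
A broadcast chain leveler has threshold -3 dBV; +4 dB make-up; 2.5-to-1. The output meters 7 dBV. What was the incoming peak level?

12 dBV

Remove make-up: 7 − 4 = 3 dBV.
Post-compression overshoot = 3 − (-3) = 6 dB.
Input overshoot = R × output overshoot = 15 dB → input = -3 + 15 = 12 dBV.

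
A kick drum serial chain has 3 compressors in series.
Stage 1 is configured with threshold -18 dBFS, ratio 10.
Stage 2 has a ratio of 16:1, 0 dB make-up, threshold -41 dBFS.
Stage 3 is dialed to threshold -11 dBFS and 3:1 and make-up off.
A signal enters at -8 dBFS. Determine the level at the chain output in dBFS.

Stage 1: 10 dB above -18 dBFS, reduced 10:1 to 1 dB above → -17 dBFS.
Stage 2: overshoot 24 dB → 24/16 = 1.5 dB → -39.5 dBFS.
Stage 3: -39.5 dBFS ≤ -11 dBFS, so stage 3 doesn't engage; output -39.5 dBFS.

-39.5 dBFS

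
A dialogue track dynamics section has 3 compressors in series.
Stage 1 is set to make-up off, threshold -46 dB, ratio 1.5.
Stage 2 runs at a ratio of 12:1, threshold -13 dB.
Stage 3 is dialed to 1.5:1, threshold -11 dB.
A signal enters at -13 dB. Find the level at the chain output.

-24 dB

Stage 1: overshoot 33 dB → 33/1.5 = 22 dB → -24 dB.
Stage 2: -24 dB ≤ -13 dB, so stage 2 doesn't engage; output -24 dB.
Stage 3: -24 dB is at or below the -11 dB threshold — no compression; output -24 dB.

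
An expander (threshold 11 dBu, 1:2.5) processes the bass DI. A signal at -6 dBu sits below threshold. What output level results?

-31.5 dBu

Below threshold, a 1:2.5 expander applies gain = (2.5−1)×(T − x) of attenuation.
(2.5−1) × 17 = 25.5 dB, so output = -6 − 25.5 = -31.5 dBu.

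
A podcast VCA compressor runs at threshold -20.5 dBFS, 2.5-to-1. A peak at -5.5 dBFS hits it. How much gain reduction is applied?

-5.5 dBFS exceeds the threshold by 15 dB.
At 2.5:1, output sits 15/2.5 = 6 dB above threshold.
GR = overshoot in − overshoot out = 15 − 6 = 9 dB.

9 dB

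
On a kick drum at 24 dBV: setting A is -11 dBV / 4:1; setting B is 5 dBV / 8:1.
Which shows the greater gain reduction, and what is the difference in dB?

A, by 9.625 dB

A: 35 dB over, compressed to 8.75 dB over, so 26.25 dB of GR.
B: 19 dB over, compressed to 2.375 dB over, so 16.625 dB of GR.
Difference: 9.625 dB in favour of A.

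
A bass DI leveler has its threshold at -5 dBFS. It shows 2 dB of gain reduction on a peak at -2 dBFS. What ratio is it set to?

3:1

Input overshoot = -2 − (-5) = 3 dB.
Output overshoot = 3 − 2 = 1 dB.
Ratio = input overshoot / output overshoot = 3 / 1 = 3.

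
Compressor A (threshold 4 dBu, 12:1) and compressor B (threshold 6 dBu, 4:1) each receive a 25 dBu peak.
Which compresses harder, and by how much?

A: 21 dB over, compressed to 1.75 dB over, so 19.25 dB of GR.
B: 19 dB over, compressed to 4.75 dB over, so 14.25 dB of GR.
A applies 5 dB more gain reduction.

A, by 5 dB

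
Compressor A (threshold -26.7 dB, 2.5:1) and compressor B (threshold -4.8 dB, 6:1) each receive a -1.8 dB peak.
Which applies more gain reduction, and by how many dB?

A, by 12.44 dB

A: overshoot 24.9 dB → output overshoot 9.96 dB → GR 14.94 dB.
B: overshoot 3 dB → output overshoot 0.5 dB → GR 2.5 dB.
A reduces 12.44 dB more.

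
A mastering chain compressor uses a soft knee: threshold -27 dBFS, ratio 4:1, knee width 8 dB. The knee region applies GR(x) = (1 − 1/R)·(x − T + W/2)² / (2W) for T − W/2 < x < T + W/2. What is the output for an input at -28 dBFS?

x − T + W/2 = -28 − (-27) + 4 = 3.
GR = (1 − 1/4) × 3² / 16 = 0.75 × 9 / 16 = 0.421875 dB.
Output = -28 − 0.421875 = -28.421875 dBFS.

-28.421875 dBFS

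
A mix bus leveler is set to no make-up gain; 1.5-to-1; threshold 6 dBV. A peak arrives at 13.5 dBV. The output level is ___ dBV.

11 dBV

The input is 7.5 dB above the 6 dBV threshold.
At 1.5:1 the overshoot is divided by 1.5, leaving 5 dB above threshold.
That puts the output at 11 dBV.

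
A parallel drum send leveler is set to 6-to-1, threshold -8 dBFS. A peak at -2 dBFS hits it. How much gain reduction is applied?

Overshoot = -2 − (-8) = 6 dB.
After 6:1 compression the overshoot becomes 6/6 = 1 dB.
GR = overshoot in − overshoot out = 6 − 1 = 5 dB.

5 dB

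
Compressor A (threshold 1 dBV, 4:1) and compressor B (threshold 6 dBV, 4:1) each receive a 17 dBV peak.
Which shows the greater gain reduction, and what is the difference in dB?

A: GR = 16 − 16/4 = 12 dB.
B: GR = 11 − 11/4 = 8.25 dB.
Difference: 3.75 dB in favour of A.

A, by 3.75 dB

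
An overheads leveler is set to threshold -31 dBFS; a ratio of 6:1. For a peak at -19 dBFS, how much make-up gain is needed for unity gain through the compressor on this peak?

Without make-up, output = threshold + overshoot/6 = -31 + 2 = -29 dBFS.
Gap to target: 10 dB.

10 dB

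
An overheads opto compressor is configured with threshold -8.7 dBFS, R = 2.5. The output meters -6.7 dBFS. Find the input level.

Post-compression overshoot = -6.7 − (-8.7) = 2 dB.
Before 2.5:1 compression the overshoot was 2 × 2.5 = 5 dB, so input = -8.7 + 5 = -3.7 dBFS.

-3.7 dBFS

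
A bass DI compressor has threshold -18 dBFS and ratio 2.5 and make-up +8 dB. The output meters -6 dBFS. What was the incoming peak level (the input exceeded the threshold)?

Remove make-up: -6 − 8 = -14 dBFS.
Post-compression overshoot = -14 − (-18) = 4 dB.
Undo the ratio: input overshoot = 4 × 2.5 = 10 dB, giving input = -8 dBFS.

-8 dBFS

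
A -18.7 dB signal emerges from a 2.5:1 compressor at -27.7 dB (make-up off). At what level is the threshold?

-33.7 dB

Gain reduction = -18.7 − (-27.7) = 9 dB; output overshoot = GR / (R − 1) = 9 / 1.5 = 6 dB.
Threshold = output − output overshoot = -27.7 − 6 = -33.7 dB.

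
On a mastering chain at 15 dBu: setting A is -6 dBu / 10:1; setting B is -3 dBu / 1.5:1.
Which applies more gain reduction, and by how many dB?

A: GR = 21 − 21/10 = 18.9 dB.
B: GR = 18 − 18/1.5 = 6 dB.
A applies 12.9 dB more gain reduction.

A, by 12.9 dB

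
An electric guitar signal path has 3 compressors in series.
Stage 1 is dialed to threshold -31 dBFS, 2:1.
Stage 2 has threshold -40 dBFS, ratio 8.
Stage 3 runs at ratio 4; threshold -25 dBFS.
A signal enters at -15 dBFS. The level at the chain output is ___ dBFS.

Stage 1: 16 dB above -31 dBFS, reduced 2:1 to 8 dB above → -23 dBFS.
Stage 2: overshoot 17 dB → 17/8 = 2.125 dB → -37.875 dBFS.
Stage 3: -37.875 dBFS ≤ -25 dBFS, so stage 3 doesn't engage; output -37.875 dBFS.

-37.875 dBFS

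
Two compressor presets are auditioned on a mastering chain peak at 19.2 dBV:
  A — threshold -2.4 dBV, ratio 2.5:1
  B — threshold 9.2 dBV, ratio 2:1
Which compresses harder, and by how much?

A: overshoot 21.6 dB → output overshoot 8.64 dB → GR 12.96 dB.
B: overshoot 10 dB → output overshoot 5 dB → GR 5 dB.
A applies 7.96 dB more gain reduction.

A, by 7.96 dB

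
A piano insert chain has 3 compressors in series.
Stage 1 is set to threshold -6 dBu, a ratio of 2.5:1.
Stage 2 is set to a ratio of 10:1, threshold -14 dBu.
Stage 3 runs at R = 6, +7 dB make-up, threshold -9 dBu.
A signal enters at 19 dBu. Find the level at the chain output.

-5.2 dBu

Stage 1: 25 dB above -6 dBu, reduced 2.5:1 to 10 dB above → 4 dBu.
Stage 2: 18 dB above -14 dBu, reduced 10:1 to 1.8 dB above → -12.2 dBu.
Stage 3: -12.2 dBu is at or below the -9 dBu threshold — no compression; make-up brings it to -5.2 dBu.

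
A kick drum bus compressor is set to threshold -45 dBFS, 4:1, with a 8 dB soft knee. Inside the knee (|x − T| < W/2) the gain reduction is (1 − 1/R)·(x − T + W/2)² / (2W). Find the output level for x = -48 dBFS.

-48.046875 dBFS

x − T + W/2 = -48 − (-45) + 4 = 1.
GR = (1 − 1/4) × 1² / 16 = 0.75 × 1 / 16 = 0.046875 dB.
Output = -48 − 0.046875 = -48.046875 dBFS.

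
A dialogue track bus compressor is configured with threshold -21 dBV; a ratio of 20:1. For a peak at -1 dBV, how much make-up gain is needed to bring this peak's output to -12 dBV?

Overshoot 20 dB → 20/20 = 1 dB after compression, so the compressed level is -21 + 1 = -20 dBV.
Make-up = target − compressed = -12 − (-20) = 8 dB.

8 dB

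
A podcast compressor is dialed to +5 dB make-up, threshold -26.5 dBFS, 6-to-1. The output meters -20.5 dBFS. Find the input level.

-20.5 dBFS

Before make-up, the level was -20.5 − 5 = -25.5 dBFS.
The compressed level sits -25.5 − (-26.5) = 1 dB over threshold.
Input overshoot = R × output overshoot = 6 dB → input = -26.5 + 6 = -20.5 dBFS.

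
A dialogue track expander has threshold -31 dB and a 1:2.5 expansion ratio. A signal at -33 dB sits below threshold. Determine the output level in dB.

The input is 2 dB below the -31 dB threshold.
A 1:2.5 expander multiplies undershoot by 2.5: 2 × 2.5 = 5 dB below threshold.
Output = -31 − 5 = -36 dB.

-36 dB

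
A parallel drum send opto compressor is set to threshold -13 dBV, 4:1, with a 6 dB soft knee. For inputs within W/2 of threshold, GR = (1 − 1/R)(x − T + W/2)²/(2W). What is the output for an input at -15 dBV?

x − T + W/2 = -15 − (-13) + 3 = 1.
GR = (1 − 1/4) × 1² / 12 = 0.75 × 1 / 12 = 0.0625 dB.
Output = -15 − 0.0625 = -15.0625 dBV.

-15.0625 dBV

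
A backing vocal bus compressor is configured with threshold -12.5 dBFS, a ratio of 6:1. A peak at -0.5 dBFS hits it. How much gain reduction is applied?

10 dB

-0.5 dBFS exceeds the threshold by 12 dB.
A 6:1 ratio leaves 2 dB of that excess.
So the signal is attenuated by 12 − 2 = 10 dB.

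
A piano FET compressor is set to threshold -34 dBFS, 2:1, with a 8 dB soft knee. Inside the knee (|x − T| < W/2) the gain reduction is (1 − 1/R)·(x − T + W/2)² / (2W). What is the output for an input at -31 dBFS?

-32.53125 dBFS

x − T + W/2 = -31 − (-34) + 4 = 7.
GR = (1 − 1/2) × 7² / 16 = 0.5 × 49 / 16 = 1.53125 dB.
Output = -31 − 1.53125 = -32.53125 dBFS.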